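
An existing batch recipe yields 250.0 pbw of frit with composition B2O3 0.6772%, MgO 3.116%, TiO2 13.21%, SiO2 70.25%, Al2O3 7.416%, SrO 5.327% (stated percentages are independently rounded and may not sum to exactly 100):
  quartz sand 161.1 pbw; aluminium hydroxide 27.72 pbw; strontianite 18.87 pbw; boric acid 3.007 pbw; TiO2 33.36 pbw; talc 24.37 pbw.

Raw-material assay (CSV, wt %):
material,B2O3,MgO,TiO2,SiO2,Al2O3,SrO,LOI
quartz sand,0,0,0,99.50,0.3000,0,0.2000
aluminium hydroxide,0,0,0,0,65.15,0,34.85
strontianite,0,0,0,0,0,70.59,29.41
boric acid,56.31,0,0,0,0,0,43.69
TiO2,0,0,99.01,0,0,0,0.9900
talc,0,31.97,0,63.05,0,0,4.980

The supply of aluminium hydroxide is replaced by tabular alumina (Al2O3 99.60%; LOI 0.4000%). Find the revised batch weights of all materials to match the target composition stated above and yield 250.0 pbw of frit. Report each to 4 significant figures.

Rounding to 4 significant figures governs every in-between result as shown — all arithmetic carries exact precision from first step to last. Each reported number sees exactly one rounding. The derived quantities are re-derived at exact precision (LOI, the six compositions, the yield, glass mass, the totals) starting from the weights for 250.0 pbw of glass precisely as stated by problem or answer.
Per-oxide target masses for 250.0 pbw frit:
  B2O3: 0.6772% × 250.0 = 1.693 pbw
  MgO: 3.116% × 250.0 = 7.790 pbw
  TiO2: 13.21% × 250.0 = 33.02 pbw
  SiO2: 70.25% × 250.0 = 175.6 pbw
  Al2O3: 7.416% × 250.0 = 18.54 pbw
  SrO: 5.327% × 250.0 = 13.32 pbw
Sums-versus-targets review given the weights on record, relative to the basis at hand (target by target, the sums agree once rounding is allowed for):
  B2O3: 3.007·0.5631 = 1.693 pbw (target 1.693 pbw)
  MgO: 24.37·0.3197 = 7.791 pbw (target 7.790 pbw)
  TiO2: 33.36·0.9901 = 33.03 pbw (target 33.02 pbw)
  SiO2: 161.1·0.9950 + 24.37·0.6305 = 175.7 pbw (target 175.6 pbw)
  Al2O3: 161.1·0.003000 + 18.13·0.9960 = 18.54 pbw (target 18.54 pbw)
  SrO: 18.87·0.7059 = 13.32 pbw (target 13.32 pbw)
The glass-mass cross-check: total charge less LOI = 250.0 pbw (per-oxide target masses sum to 250.0 pbw; stated basis 250.0 pbw — deltas are rounding alone).
Batch total: Σ batch = 258.8 pbw; LOI removed, Σ of batch·LOI: 8.802 pbw; yield, glass over the total, = 96.60%.

Revised batch per 250.0 pbw frit:
  quartz sand: 161.1 pbw
  tabular alumina: 18.13 pbw
  strontianite: 18.87 pbw
  boric acid: 3.007 pbw
  TiO2: 33.36 pbw
  talc: 24.37 pbw
Total batch = 258.8 pbw; LOI loss = 8.802 pbw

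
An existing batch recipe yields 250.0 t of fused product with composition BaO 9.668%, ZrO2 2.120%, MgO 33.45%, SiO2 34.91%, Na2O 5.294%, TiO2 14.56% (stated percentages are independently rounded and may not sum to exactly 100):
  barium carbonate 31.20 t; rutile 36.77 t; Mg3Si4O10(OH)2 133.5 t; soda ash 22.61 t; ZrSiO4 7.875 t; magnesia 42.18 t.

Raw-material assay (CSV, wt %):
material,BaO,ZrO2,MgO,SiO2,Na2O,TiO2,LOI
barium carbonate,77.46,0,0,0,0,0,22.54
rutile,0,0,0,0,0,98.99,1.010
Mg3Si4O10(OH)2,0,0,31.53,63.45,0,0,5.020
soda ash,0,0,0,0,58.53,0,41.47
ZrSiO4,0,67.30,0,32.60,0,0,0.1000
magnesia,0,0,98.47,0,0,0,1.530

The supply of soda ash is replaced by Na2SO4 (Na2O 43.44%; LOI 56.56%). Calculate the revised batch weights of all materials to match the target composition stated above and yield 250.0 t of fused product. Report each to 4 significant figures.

All arithmetic maintains full float precision through the solve; working values are displayed (rounded to 4 significant figures) on the page. Each reported number receives exactly one rounding. The derived quantities (net glass mass, the yield, six oxide percentages, ignition loss, totals) are rebuilt in exact precision starting from the weights on 250.0 t of glass precisely as stated by the problem or answer text.
Target masses of each oxide per 250.0 t fused product:
  BaO: 9.668% × 250.0 = 24.17 t
  ZrO2: 2.120% × 250.0 = 5.300 t
  MgO: 33.45% × 250.0 = 83.62 t
  SiO2: 34.91% × 250.0 = 87.28 t
  Na2O: 5.294% × 250.0 = 13.24 t
  TiO2: 14.56% × 250.0 = 36.40 t
Checking each oxide sum given the weights on record, versus the basis set out (oxide sums agree with the targets up to rounding of the answer):
  BaO: 31.20·0.7746 = 24.17 t (target 24.17 t)
  ZrO2: 7.875·0.6730 = 5.300 t (target 5.300 t)
  MgO: 133.5·0.3153 + 42.18·0.9847 = 83.63 t (target 83.62 t)
  SiO2: 133.5·0.6345 + 7.875·0.3260 = 87.27 t (target 87.28 t)
  Na2O: 30.47·0.4344 = 13.24 t (target 13.24 t)
  TiO2: 36.77·0.9899 = 36.40 t (target 36.40 t)
Glass-mass sanity pass: Σ batch − LOI loss = 250.0 t (the Σ of target masses is 250.0 t; the stated basis being 250.0 t — rounding explains the deltas).
Total batch = Σ batch = 282.0 t; ignition loss, Σ(batch × LOI) = 31.99 t; yield: glass divided by total = 88.65%.

Revised batch per 250.0 t fused product:
  barium carbonate: 31.20 t
  rutile: 36.77 t
  Mg3Si4O10(OH)2: 133.5 t
  Na2SO4: 30.47 t
  ZrSiO4: 7.875 t
  magnesia: 42.18 t
Total batch = 282.0 t; LOI loss = 31.99 t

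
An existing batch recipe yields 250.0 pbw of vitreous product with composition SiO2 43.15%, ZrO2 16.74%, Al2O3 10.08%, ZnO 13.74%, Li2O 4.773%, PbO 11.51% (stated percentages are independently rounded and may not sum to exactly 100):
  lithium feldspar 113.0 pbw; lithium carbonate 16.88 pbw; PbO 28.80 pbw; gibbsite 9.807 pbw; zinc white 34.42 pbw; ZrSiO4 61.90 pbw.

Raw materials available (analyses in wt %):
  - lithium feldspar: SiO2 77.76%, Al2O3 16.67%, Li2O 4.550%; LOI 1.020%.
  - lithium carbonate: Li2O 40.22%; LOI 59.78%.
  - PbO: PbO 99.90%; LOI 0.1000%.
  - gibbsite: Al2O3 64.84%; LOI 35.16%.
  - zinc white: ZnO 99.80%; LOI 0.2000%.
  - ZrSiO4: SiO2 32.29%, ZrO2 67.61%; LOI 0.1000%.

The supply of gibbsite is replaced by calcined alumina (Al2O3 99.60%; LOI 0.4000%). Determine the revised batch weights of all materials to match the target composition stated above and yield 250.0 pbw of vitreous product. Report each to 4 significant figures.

Revised batch per 250.0 pbw vitreous product:
  lithium feldspar: 113.0 pbw
  lithium carbonate: 16.88 pbw
  PbO: 28.80 pbw
  calcined alumina: 6.384 pbw
  zinc white: 34.42 pbw
  ZrSiO4: 61.90 pbw
Total batch = 261.4 pbw; LOI loss = 11.43 pbw

Intermediates are shown, rounded to 4 significant digits, across the worked steps. All arithmetic carries full float precision from start to finish. Each reported value takes just one rounding. The derived quantities (glass mass, yield, six oxide percentages, LOI, the totals) are computed from the weighed amounts on 250.0 pbw of glass in exact precision precisely as stated by the problem or answer text.
Oxide-by-oxide targets in 250.0 pbw vitreous product:
  SiO2: 43.15% × 250.0 = 107.9 pbw
  ZrO2: 16.74% × 250.0 = 41.85 pbw
  Al2O3: 10.08% × 250.0 = 25.20 pbw
  ZnO: 13.74% × 250.0 = 34.35 pbw
  Li2O: 4.773% × 250.0 = 11.93 pbw
  PbO: 11.51% × 250.0 = 28.78 pbw
Sums-versus-targets review using the reported weights, for the quoted basis mass (sums match the target masses inside rounding margins):
  SiO2: 113.0·0.7776 + 61.90·0.3229 = 107.9 pbw (target 107.9 pbw)
  ZrO2: 61.90·0.6761 = 41.85 pbw (target 41.85 pbw)
  Al2O3: 113.0·0.1667 + 6.384·0.9960 = 25.20 pbw (target 25.20 pbw)
  ZnO: 34.42·0.9980 = 34.35 pbw (target 34.35 pbw)
  Li2O: 113.0·0.04550 + 16.88·0.4022 = 11.93 pbw (target 11.93 pbw)
  PbO: 28.80·0.9990 = 28.77 pbw (target 28.78 pbw)
Glass-mass bookkeeping: the batch minus its LOI: 250.0 pbw (the Σ of target masses is 250.0 pbw; versus the stated basis of 250.0 pbw — gaps are rounding artifacts).
Adding the batch up: Σ batch = 261.4 pbw; loss to ignition Σ batch·LOI = 11.43 pbw; yield: glass divided by total = 95.63%.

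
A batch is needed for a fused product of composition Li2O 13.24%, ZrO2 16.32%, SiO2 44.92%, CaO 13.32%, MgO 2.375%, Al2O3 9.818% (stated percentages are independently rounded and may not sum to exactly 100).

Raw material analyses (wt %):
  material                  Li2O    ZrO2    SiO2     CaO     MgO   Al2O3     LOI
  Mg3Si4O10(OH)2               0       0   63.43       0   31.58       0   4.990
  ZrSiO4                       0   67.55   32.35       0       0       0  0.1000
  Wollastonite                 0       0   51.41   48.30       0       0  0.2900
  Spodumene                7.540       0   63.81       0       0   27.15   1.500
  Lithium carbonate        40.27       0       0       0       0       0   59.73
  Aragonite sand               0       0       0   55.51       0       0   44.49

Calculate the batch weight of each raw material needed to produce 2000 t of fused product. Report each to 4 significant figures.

The intermediate values are displayed (rounded to four significant digits) on the page; full float precision is maintained at all times; each reported value is rounded just once — the derived quantities are recomputed at exact precision (ignition loss, net glass mass, totals, six oxide percentages, the yield) from the weighed amounts at 2000 t of glass, as they appear in the problem or the answer.
Target oxide masses per 2000 t fused product:
  Li2O: 13.24% × 2000 = 264.8 t
  ZrO2: 16.32% × 2000 = 326.4 t
  SiO2: 44.92% × 2000 = 898.4 t
  CaO: 13.32% × 2000 = 266.4 t
  MgO: 2.375% × 2000 = 47.50 t
  Al2O3: 9.818% × 2000 = 196.4 t
Checking each oxide sum per the reported batch figures, per the basis as stated (every target is met by its sum once rounding is allowed for):
  Li2O: 723.2·0.07540 + 522.1·0.4027 = 264.8 t (target 264.8 t)
  ZrO2: 483.2·0.6755 = 326.4 t (target 326.4 t)
  SiO2: 150.4·0.6343 + 483.2·0.3235 + 360.2·0.5141 + 723.2·0.6381 = 898.4 t (target 898.4 t)
  CaO: 360.2·0.4830 + 166.5·0.5551 = 266.4 t (target 266.4 t)
  MgO: 150.4·0.3158 = 47.50 t (target 47.50 t)
  Al2O3: 723.2·0.2715 = 196.3 t (target 196.4 t)
Consistency of the glass mass: the batch minus its LOI: 2000 t (per-oxide target masses sum to 2000 t; the stated basis being 2000 t — deltas are rounding alone).
Batch grand total — Σ batch = 2406 t; loss to ignition Σ batch·LOI = 405.8 t; yield = glass ÷ total batch = 83.13%.

Batch per 2000 t fused product:
  Mg3Si4O10(OH)2: 150.4 t
  ZrSiO4: 483.2 t
  Wollastonite: 360.2 t
  Spodumene: 723.2 t
  Lithium carbonate: 522.1 t
  Aragonite sand: 166.5 t
Total batch = 2406 t; LOI loss = 405.8 t; yield = 83.13%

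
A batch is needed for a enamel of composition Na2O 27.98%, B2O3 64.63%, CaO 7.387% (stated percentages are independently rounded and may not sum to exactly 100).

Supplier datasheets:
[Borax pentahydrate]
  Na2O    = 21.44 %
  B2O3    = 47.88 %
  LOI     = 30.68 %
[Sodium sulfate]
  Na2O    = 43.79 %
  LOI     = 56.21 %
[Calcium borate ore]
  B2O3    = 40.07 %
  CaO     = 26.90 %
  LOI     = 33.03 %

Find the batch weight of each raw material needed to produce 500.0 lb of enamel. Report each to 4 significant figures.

Batch per 500.0 lb enamel:
  Borax pentahydrate: 560.0 lb
  Sodium sulfate: 45.29 lb
  Calcium borate ore: 137.3 lb
Total batch = 742.6 lb; LOI loss = 242.6 lb; yield = 67.33%

All internal work carries full precision at all times — working values appear with 4-significant-figure rounding in the printout; a single rounding yields every reported result; derived quantities are computed using the weight values at 500.0 lb of glass in full precision (the three compositions, the totals, the yield, net glass mass, ignition loss), as they appear in the problem or the answer.
Oxide mass targets, per 500.0 lb enamel:
  Na2O: 27.98% × 500.0 = 139.9 lb
  B2O3: 64.63% × 500.0 = 323.2 lb
  CaO: 7.387% × 500.0 = 36.94 lb
Per-oxide balance check from the weights as reported, per the basis as stated (delivered sums recover each target up to rounding of the answer):
  Na2O: 560.0·0.2144 + 45.29·0.4379 = 139.9 lb (target 139.9 lb)
  B2O3: 560.0·0.4788 + 137.3·0.4007 = 323.1 lb (target 323.2 lb)
  CaO: 137.3·0.2690 = 36.93 lb (target 36.94 lb)
Consistency of the glass mass: batch Σ − ignition loss = 500.0 lb (oxide target masses add up to 500.0 lb; the stated basis being 500.0 lb — a pure rounding effect).
Whole-batch sum: Σ batch = 742.6 lb; LOI loss = Σ batch·LOI = 242.6 lb; the yield ratio, glass ÷ batch: 67.33%.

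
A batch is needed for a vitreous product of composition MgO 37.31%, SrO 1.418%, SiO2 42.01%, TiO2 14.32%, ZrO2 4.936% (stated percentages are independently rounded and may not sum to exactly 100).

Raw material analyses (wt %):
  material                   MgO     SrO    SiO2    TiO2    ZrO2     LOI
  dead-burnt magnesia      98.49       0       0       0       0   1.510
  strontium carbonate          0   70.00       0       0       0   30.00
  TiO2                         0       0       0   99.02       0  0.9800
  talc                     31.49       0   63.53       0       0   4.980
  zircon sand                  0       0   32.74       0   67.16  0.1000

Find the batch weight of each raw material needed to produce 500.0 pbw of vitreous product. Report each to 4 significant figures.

Exact precision is kept from start to finish. In-progress results appear rounded to four significant figures between the steps — every reported value receives exactly one rounding. Derived quantities are rebuilt at full precision (the five compositions, yield, glass mass, LOI, totals) using the weight values on 500.0 pbw of glass exactly as shown in the problem or answer text.
Per-oxide target masses for 500.0 pbw vitreous product:
  MgO: 37.31% × 500.0 = 186.6 pbw
  SrO: 1.418% × 500.0 = 7.090 pbw
  SiO2: 42.01% × 500.0 = 210.0 pbw
  TiO2: 14.32% × 500.0 = 71.60 pbw
  ZrO2: 4.936% × 500.0 = 24.68 pbw
Oxide-by-oxide audit working from each reported weight, on the stated basis (every target is met by its sum up to rounding of the answer):
  MgO: 89.75·0.9849 + 311.7·0.3149 = 186.5 pbw (target 186.6 pbw)
  SrO: 10.13·0.7000 = 7.091 pbw (target 7.090 pbw)
  SiO2: 311.7·0.6353 + 36.75·0.3274 = 210.1 pbw (target 210.0 pbw)
  TiO2: 72.31·0.9902 = 71.60 pbw (target 71.60 pbw)
  ZrO2: 36.75·0.6716 = 24.68 pbw (target 24.68 pbw)
Consistency of the glass mass: whole batch net of LOI = 500.0 pbw (oxide target masses add up to 500.0 pbw; versus the stated basis of 500.0 pbw — gaps are rounding artifacts).
Total batch = Σ batch = 520.6 pbw; the LOI term Σ batch·LOI equals 20.66 pbw; the yield ratio, glass ÷ batch: 96.03%.

Batch per 500.0 pbw vitreous product:
  dead-burnt magnesia: 89.75 pbw
  strontium carbonate: 10.13 pbw
  TiO2: 72.31 pbw
  talc: 311.7 pbw
  zircon sand: 36.75 pbw
Total batch = 520.6 pbw; LOI loss = 20.66 pbw; yield = 96.03%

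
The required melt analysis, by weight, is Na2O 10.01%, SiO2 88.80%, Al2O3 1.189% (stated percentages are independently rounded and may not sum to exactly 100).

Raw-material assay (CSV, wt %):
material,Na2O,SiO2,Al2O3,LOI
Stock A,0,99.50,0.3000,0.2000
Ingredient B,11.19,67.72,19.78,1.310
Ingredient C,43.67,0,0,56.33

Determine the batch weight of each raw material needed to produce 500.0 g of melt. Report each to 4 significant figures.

Batch per 500.0 g melt:
  Stock A: 430.2 g
  Ingredient B: 23.53 g
  Ingredient C: 108.6 g
Total batch = 562.3 g; LOI loss = 62.34 g; yield = 88.91%

Every computation carries full float precision through the solve. Intermediates are printed rounded to 4 significant digits alongside each step; each reported result is rounded just once — all derived quantities, including LOI, the yield, glass mass, totals, the three compositions, are re-derived from the weighed amounts on 500.0 g of glass at full float precision exactly as printed in the problem or answer text.
Per-oxide target masses for 500.0 g melt:
  Na2O: 10.01% × 500.0 = 50.05 g
  SiO2: 88.80% × 500.0 = 444.0 g
  Al2O3: 1.189% × 500.0 = 5.945 g
Balance tally, oxide-wise, from the weights as reported, versus the basis set out (delivered sums recover each target net of answer rounding effects):
  Na2O: 23.53·0.1119 + 108.6·0.4367 = 50.06 g (target 50.05 g)
  SiO2: 430.2·0.9950 + 23.53·0.6772 = 444.0 g (target 444.0 g)
  Al2O3: 430.2·0.003000 + 23.53·0.1978 = 5.945 g (target 5.945 g)
Glass-mass closure: total charge less LOI = 500.0 g (the Σ of target masses is 500.0 g; with the basis standing at 500.0 g — differing by rounding only).
Batch grand total — Σ batch = 562.3 g; LOI loss = Σ batch·LOI = 62.34 g; yield = glass ÷ total batch = 88.91%.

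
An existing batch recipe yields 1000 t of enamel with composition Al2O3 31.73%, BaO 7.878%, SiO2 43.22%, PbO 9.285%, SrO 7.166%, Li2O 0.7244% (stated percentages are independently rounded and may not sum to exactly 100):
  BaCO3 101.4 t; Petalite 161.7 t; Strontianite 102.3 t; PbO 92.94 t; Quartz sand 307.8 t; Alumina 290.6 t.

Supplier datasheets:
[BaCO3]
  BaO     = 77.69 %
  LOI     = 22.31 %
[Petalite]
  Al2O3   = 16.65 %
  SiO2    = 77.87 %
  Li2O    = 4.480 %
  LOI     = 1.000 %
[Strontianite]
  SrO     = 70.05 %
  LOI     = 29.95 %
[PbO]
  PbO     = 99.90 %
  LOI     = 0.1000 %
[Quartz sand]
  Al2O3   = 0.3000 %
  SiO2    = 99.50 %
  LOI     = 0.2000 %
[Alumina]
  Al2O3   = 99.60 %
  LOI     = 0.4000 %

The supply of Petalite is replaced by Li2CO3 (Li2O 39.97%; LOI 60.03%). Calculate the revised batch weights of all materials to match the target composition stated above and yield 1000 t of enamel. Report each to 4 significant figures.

Revised batch per 1000 t enamel:
  BaCO3: 101.4 t
  Li2CO3: 18.12 t
  Strontianite: 102.3 t
  PbO: 92.94 t
  Quartz sand: 434.4 t
  Alumina: 317.3 t
Total batch = 1066 t; LOI loss = 66.37 t

The whole derivation carries full precision at each step — in-progress results are printed, with 4-significant-digit rounding, in the printout — each reported result is rounded just once — derived quantities are carried at full precision (the yield, glass mass, the totals, six oxide percentages, ignition loss) from the weighed amounts on 1000 t of glass as set out in problem or answer.
Oxide mass targets, per 1000 t enamel:
  Al2O3: 31.73% × 1000 = 317.3 t
  BaO: 7.878% × 1000 = 78.78 t
  SiO2: 43.22% × 1000 = 432.2 t
  PbO: 9.285% × 1000 = 92.85 t
  SrO: 7.166% × 1000 = 71.66 t
  Li2O: 0.7244% × 1000 = 7.244 t
Checking each oxide sum given the weights on record, versus the basis set out (oxide sums agree with the targets modulo rounding of the values):
  Al2O3: 434.4·0.003000 + 317.3·0.9960 = 317.3 t (target 317.3 t)
  BaO: 101.4·0.7769 = 78.78 t (target 78.78 t)
  SiO2: 434.4·0.9950 = 432.2 t (target 432.2 t)
  PbO: 92.94·0.9990 = 92.85 t (target 92.85 t)
  SrO: 102.3·0.7005 = 71.66 t (target 71.66 t)
  Li2O: 18.12·0.3997 = 7.243 t (target 7.244 t)
Glass-mass sanity pass: total charge less LOI = 1000 t (summing oxide targets gives 1000 t; the stated basis being 1000 t — differing by rounding only).
Whole-batch sum: Σ batch = 1066 t; LOI loss = Σ batch·LOI = 66.37 t; yield: glass divided by total = 93.78%.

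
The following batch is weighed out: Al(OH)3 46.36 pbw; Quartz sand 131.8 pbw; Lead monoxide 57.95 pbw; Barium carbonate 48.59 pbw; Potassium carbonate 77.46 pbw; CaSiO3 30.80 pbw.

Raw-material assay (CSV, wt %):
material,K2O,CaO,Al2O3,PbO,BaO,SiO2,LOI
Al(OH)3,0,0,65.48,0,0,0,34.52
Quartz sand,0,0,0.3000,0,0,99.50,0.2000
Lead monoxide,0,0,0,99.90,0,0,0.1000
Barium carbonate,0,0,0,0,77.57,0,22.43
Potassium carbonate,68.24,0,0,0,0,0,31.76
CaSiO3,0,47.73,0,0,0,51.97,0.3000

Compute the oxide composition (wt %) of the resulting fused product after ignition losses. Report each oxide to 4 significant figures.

Glass mass = 341.0 pbw (batch 393.0 − LOI 51.92).
Composition: K2O 15.50%, CaO 4.311%, Al2O3 9.017%, PbO 16.98%, BaO 11.05%, SiO2 43.15%

Working values are shown rounded to 4 significant digits; the working math keeps full precision through every step. A single rounding produces every reported value; all derived quantities are re-derived from the batch weights at 341.0 pbw of glass at full precision (the six compositions, yield, LOI, net glass mass, totals) as given in problem or answer.
What the batch supplies per oxide:
  K2O: 77.46·0.6824 = 52.86 pbw
  CaO: 30.80·0.4773 = 14.70 pbw
  Al2O3: 46.36·0.6548 + 131.8·0.003000 = 30.75 pbw
  PbO: 57.95·0.9990 = 57.89 pbw
  BaO: 48.59·0.7757 = 37.69 pbw
  SiO2: 131.8·0.9950 + 30.80·0.5197 = 147.1 pbw
LOI: 46.36·0.3452 + 131.8·0.002000 + 57.95·0.001000 + 48.59·0.2243 + 77.46·0.3176 + 30.80·0.003000 = 51.92 pbw
Glass mass = batch − LOI = 393.0 − 51.92 = 341.0 pbw (consistent with Σ oxide mass)
percent share: oxide ÷ glass, ×100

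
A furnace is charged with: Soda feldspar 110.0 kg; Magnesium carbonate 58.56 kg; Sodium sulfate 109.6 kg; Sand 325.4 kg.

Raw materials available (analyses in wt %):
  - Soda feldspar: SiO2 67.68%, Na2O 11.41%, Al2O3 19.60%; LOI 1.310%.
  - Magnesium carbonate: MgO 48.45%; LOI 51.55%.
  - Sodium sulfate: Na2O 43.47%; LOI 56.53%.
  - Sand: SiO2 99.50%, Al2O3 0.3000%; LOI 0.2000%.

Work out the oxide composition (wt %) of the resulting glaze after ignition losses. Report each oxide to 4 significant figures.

Mid-chain values are shown (rounded to four significant figures) when written out — every computation holds full float precision all the way through; each reported value takes just one rounding — derived quantities are rebuilt in full precision (the totals, LOI, the yield, four oxide percentages, net glass mass) using the weight values for 509.3 kg of glass, as they appear in the question or the answer.
What the batch supplies per oxide:
  SiO2: 110.0·0.6768 + 325.4·0.9950 = 398.2 kg
  Na2O: 110.0·0.1141 + 109.6·0.4347 = 60.19 kg
  Al2O3: 110.0·0.1960 + 325.4·0.003000 = 22.54 kg
  MgO: 58.56·0.4845 = 28.37 kg
LOI: 110.0·0.01310 + 58.56·0.5155 + 109.6·0.5653 + 325.4·0.002000 = 94.24 kg
Glass mass = batch − LOI = 603.6 − 94.24 = 509.3 kg (consistent with Σ oxide mass)
wt % = oxide mass / glass mass × 100

Glass mass = 509.3 kg (batch 603.6 − LOI 94.24).
Composition: SiO2 78.19%, Na2O 11.82%, Al2O3 4.425%, MgO 5.571%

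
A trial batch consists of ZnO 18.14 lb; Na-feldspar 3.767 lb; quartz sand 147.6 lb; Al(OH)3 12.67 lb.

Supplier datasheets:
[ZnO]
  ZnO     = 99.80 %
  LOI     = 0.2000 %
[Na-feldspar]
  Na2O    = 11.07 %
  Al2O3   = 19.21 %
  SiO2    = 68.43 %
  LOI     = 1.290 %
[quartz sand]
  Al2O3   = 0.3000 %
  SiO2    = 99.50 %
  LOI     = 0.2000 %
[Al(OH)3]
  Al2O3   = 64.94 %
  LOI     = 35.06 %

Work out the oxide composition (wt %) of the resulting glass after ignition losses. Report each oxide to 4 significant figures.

Glass mass = 177.4 lb (batch 182.2 − LOI 4.822).
Composition: ZnO 10.21%, Na2O 0.2351%, Al2O3 5.297%, SiO2 84.26%

Intermediates are printed rounded to 4 significant figures between the steps. The whole derivation carries full precision from first step to last; exactly one rounding lands on every reported figure — derived quantities are carried using the weight values for 177.4 lb of glass in full precision (the yield, four oxide percentages, ignition loss, glass mass, totals), as given in problem or answer.
Mass of each oxide from the mix:
  ZnO: 18.14·0.9980 = 18.10 lb
  Na2O: 3.767·0.1107 = 0.4170 lb
  Al2O3: 3.767·0.1921 + 147.6·0.003000 + 12.67·0.6494 = 9.394 lb
  SiO2: 3.767·0.6843 + 147.6·0.9950 = 149.4 lb
LOI: 18.14·0.002000 + 3.767·0.01290 + 147.6·0.002000 + 12.67·0.3506 = 4.822 lb
Glass mass = batch − LOI = 182.2 − 4.822 = 177.4 lb (= Σ oxide masses)
percent by weight: oxide/glass ×100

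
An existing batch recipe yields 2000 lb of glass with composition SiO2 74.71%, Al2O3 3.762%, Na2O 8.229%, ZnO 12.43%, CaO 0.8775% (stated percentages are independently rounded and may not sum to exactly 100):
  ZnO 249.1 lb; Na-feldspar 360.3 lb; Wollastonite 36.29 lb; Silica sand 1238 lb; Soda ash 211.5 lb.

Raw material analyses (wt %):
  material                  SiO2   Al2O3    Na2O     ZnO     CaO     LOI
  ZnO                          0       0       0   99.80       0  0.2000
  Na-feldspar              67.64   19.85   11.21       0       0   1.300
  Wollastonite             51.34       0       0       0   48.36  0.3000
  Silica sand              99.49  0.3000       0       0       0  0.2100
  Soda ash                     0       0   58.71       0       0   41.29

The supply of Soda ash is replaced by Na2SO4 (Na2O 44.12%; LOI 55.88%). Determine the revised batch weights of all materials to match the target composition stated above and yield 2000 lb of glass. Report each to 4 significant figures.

Revised batch per 2000 lb glass:
  ZnO: 249.1 lb
  Na-feldspar: 360.3 lb
  Wollastonite: 36.29 lb
  Silica sand: 1238 lb
  Na2SO4: 281.5 lb
Total batch = 2165 lb; LOI loss = 165.2 lb

The whole derivation maintains full precision in every operation; intermediates are rounded off to 4 significant digits when quoted — every reported number is rounded once only; all derived quantities (yield, the totals, five oxide percentages, glass mass, LOI) are re-derived at exact precision from the weighed amounts at 2000 lb of glass, as given in the problem or the answer.
Per-oxide target masses for 2000 lb glass:
  SiO2: 74.71% × 2000 = 1494 lb
  Al2O3: 3.762% × 2000 = 75.24 lb
  Na2O: 8.229% × 2000 = 164.6 lb
  ZnO: 12.43% × 2000 = 248.6 lb
  CaO: 0.8775% × 2000 = 17.55 lb
Verifying the oxide balance applying the batch weights above, under the basis named above (sum by sum, the targets are met once rounding is allowed for):
  SiO2: 360.3·0.6764 + 36.29·0.5134 + 1238·0.9949 = 1494 lb (target 1494 lb)
  Al2O3: 360.3·0.1985 + 1238·0.003000 = 75.23 lb (target 75.24 lb)
  Na2O: 360.3·0.1121 + 281.5·0.4412 = 164.6 lb (target 164.6 lb)
  ZnO: 249.1·0.9980 = 248.6 lb (target 248.6 lb)
  CaO: 36.29·0.4836 = 17.55 lb (target 17.55 lb)
Mass balance on the glass: batch total minus LOI = 2000 lb (summing oxide targets gives 2000 lb; against the stated basis, 2000 lb — gaps are rounding artifacts).
Adding the batch up: Σ batch = 2165 lb; Σ batch·LOI gives LOI loss = 165.2 lb; yield: glass divided by total = 92.37%.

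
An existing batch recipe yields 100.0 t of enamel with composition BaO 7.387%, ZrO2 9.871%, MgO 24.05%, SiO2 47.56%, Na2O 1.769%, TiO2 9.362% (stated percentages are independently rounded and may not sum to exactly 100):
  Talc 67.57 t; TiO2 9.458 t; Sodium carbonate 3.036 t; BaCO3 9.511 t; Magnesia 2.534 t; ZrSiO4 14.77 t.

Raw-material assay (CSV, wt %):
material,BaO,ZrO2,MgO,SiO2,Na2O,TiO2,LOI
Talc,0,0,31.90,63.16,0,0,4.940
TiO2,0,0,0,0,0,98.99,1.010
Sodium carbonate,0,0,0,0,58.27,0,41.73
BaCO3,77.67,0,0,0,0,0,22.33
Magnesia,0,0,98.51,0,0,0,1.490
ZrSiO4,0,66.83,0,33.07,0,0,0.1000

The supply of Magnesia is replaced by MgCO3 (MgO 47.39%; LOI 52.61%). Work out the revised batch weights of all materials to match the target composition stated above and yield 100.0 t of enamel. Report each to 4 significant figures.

Revised batch per 100.0 t enamel:
  Talc: 67.57 t
  TiO2: 9.458 t
  Sodium carbonate: 3.036 t
  BaCO3: 9.511 t
  MgCO3: 5.267 t
  ZrSiO4: 14.77 t
Total batch = 109.6 t; LOI loss = 9.610 t

In-progress results appear (rounded to four significant figures) in the working; each numeric step maintains exact precision from start to finish — a single rounding finalizes every reported figure; the derived quantities, which include totals, net glass mass, six oxide percentages, LOI, yield, are computed in full precision, precisely as stated by the problem or the answer, using the weight values on 100.0 t of glass.
The oxide mass targets at 100.0 t enamel:
  BaO: 7.387% × 100.0 = 7.387 t
  ZrO2: 9.871% × 100.0 = 9.871 t
  MgO: 24.05% × 100.0 = 24.05 t
  SiO2: 47.56% × 100.0 = 47.56 t
  Na2O: 1.769% × 100.0 = 1.769 t
  TiO2: 9.362% × 100.0 = 9.362 t
Verifying the oxide balance with the batch weights as given, against the basis in use (sums match the target masses exact up to rounding of places):
  BaO: 9.511·0.7767 = 7.387 t (target 7.387 t)
  ZrO2: 14.77·0.6683 = 9.871 t (target 9.871 t)
  MgO: 67.57·0.3190 + 5.267·0.4739 = 24.05 t (target 24.05 t)
  SiO2: 67.57·0.6316 + 14.77·0.3307 = 47.56 t (target 47.56 t)
  Na2O: 3.036·0.5827 = 1.769 t (target 1.769 t)
  TiO2: 9.458·0.9899 = 9.362 t (target 9.362 t)
Auditing the glass mass value: batch total minus LOI = 100.0 t (targets for the oxides total 100.0 t; versus the stated basis of 100.0 t — rounding explains the deltas).
Batch grand total — Σ batch = 109.6 t; the LOI term Σ batch·LOI equals 9.610 t; the yield ratio, glass ÷ batch: 91.23%.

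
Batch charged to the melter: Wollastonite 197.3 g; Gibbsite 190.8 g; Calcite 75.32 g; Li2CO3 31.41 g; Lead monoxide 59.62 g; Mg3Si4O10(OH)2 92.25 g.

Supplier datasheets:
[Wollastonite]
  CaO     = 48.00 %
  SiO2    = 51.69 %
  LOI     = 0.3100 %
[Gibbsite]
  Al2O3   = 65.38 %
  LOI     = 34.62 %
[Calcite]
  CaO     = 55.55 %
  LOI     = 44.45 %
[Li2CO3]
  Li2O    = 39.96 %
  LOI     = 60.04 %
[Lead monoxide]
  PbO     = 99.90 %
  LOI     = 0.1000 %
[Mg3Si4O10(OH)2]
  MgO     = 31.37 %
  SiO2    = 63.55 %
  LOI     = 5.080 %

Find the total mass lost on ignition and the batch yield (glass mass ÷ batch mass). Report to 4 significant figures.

All internal work holds exact precision in all steps; working values are displayed rounded to 4 significant figures at each printed step. A single rounding yields every reported result. All derived quantities, including the yield, LOI, net glass mass, the six compositions, the totals, are computed from the batch weights at 522.9 g of glass in full float precision as written in the problem or the answer.
LOI of each material in turn:
  Wollastonite: 197.3 × 0.003100 = 0.6116 g
  Gibbsite: 190.8 × 0.3462 = 66.05 g
  Calcite: 75.32 × 0.4445 = 33.48 g
  Li2CO3: 31.41 × 0.6004 = 18.86 g
  Lead monoxide: 59.62 × 0.001000 = 0.05962 g
  Mg3Si4O10(OH)2: 92.25 × 0.05080 = 4.686 g
Total LOI = 123.8 g
Glass = batch − LOI = 646.7 − 123.8 = 522.9 g

LOI loss = 123.8 g; glass = 522.9 g; yield = 80.86%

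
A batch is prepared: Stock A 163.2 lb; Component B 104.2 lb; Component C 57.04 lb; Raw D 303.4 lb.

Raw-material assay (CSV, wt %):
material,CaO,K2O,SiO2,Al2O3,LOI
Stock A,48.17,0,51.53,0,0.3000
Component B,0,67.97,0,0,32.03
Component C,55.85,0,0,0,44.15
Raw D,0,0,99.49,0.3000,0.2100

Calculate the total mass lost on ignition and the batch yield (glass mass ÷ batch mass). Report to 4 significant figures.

All arithmetic carries exact precision from start to finish. In-progress results are shown (rounded to 4 significant figures) alongside each step — a single rounding finalizes each reported value; derived quantities, which include ignition loss, glass mass, the totals, yield, the four compositions, are carried at full precision, as given in the problem or answer text, from the weighed amounts at 568.2 lb of glass.
Material-by-material LOI:
  Stock A: 163.2 × 0.003000 = 0.4896 lb
  Component B: 104.2 × 0.3203 = 33.38 lb
  Component C: 57.04 × 0.4415 = 25.18 lb
  Raw D: 303.4 × 0.002100 = 0.6371 lb
Total LOI = 59.69 lb
Glass = batch − LOI = 627.8 − 59.69 = 568.2 lb

LOI loss = 59.69 lb; glass = 568.2 lb; yield = 90.49%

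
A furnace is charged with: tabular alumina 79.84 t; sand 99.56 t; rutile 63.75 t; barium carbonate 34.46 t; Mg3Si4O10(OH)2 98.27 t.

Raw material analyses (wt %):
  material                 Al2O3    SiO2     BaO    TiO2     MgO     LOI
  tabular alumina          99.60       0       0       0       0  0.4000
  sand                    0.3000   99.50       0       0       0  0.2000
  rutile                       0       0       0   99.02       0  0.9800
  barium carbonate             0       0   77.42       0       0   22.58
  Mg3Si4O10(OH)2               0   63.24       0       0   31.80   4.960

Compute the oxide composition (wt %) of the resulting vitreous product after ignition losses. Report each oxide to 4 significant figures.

Glass mass = 362.1 t (batch 375.9 − LOI 13.80).
Composition: Al2O3 22.04%, SiO2 44.52%, BaO 7.368%, TiO2 17.43%, MgO 8.631%

In-progress results are shown with 4-significant-digit rounding within the worked lines — each numeric step holds exact precision throughout; each reported number is rounded once only; derived quantities (totals, five oxide percentages, net glass mass, yield, LOI) are computed from the batch weights per 362.1 t of glass at full float precision, as set out in the question or the answer.
Oxide masses out of the charge:
  Al2O3: 79.84·0.9960 + 99.56·0.003000 = 79.82 t
  SiO2: 99.56·0.9950 + 98.27·0.6324 = 161.2 t
  BaO: 34.46·0.7742 = 26.68 t
  TiO2: 63.75·0.9902 = 63.13 t
  MgO: 98.27·0.3180 = 31.25 t
LOI: 79.84·0.004000 + 99.56·0.002000 + 63.75·0.009800 + 34.46·0.2258 + 98.27·0.04960 = 13.80 t
Glass = total batch minus LOI = 375.9 − 13.80 = 362.1 t (= Σ oxide masses)
wt % = 100 × oxide mass / glass mass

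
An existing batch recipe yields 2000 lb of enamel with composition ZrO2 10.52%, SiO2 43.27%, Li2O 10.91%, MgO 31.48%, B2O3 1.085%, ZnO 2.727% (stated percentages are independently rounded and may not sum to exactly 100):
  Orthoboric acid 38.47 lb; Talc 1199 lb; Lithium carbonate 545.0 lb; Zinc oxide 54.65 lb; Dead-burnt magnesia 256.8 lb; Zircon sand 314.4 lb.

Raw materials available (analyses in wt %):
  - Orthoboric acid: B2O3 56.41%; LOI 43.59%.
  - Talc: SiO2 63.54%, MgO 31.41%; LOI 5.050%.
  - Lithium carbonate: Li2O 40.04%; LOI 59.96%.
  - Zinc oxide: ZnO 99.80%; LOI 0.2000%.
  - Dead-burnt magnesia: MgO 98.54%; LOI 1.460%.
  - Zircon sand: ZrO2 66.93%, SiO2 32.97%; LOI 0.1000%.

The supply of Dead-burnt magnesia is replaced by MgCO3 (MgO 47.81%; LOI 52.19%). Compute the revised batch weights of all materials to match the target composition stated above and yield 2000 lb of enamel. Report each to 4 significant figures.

Revised batch per 2000 lb enamel:
  Orthoboric acid: 38.47 lb
  Talc: 1199 lb
  Lithium carbonate: 545.0 lb
  Zinc oxide: 54.65 lb
  MgCO3: 529.3 lb
  Zircon sand: 314.4 lb
Total batch = 2681 lb; LOI loss = 680.8 lb

The working math maintains full float precision through the solve; the intermediate values are displayed, rounded to four significant figures, across the worked steps — exactly one rounding is applied to every reported value. Derived quantities are carried at full float precision (the yield, the totals, ignition loss, glass mass, six oxide percentages) from the weighed amounts on 2000 lb of glass, exactly as printed in problem or answer.
Target oxide masses per 2000 lb enamel:
  ZrO2: 10.52% × 2000 = 210.4 lb
  SiO2: 43.27% × 2000 = 865.4 lb
  Li2O: 10.91% × 2000 = 218.2 lb
  MgO: 31.48% × 2000 = 629.6 lb
  B2O3: 1.085% × 2000 = 21.70 lb
  ZnO: 2.727% × 2000 = 54.54 lb
Mass-balance tally per oxide working from each reported weight, for the quoted basis mass (each sum matches its target mass net of answer rounding effects):
  ZrO2: 314.4·0.6693 = 210.4 lb (target 210.4 lb)
  SiO2: 1199·0.6354 + 314.4·0.3297 = 865.5 lb (target 865.4 lb)
  Li2O: 545.0·0.4004 = 218.2 lb (target 218.2 lb)
  MgO: 1199·0.3141 + 529.3·0.4781 = 629.7 lb (target 629.6 lb)
  B2O3: 38.47·0.5641 = 21.70 lb (target 21.70 lb)
  ZnO: 54.65·0.9980 = 54.54 lb (target 54.54 lb)
Mass balance on the glass: Σ batch − LOI loss = 2000 lb (targets for the oxides total 2000 lb; versus the stated basis of 2000 lb — differing by rounding only).
Batch grand total — Σ batch = 2681 lb; LOI loss = Σ batch·LOI = 680.8 lb; the yield ratio, glass ÷ batch: 74.61%.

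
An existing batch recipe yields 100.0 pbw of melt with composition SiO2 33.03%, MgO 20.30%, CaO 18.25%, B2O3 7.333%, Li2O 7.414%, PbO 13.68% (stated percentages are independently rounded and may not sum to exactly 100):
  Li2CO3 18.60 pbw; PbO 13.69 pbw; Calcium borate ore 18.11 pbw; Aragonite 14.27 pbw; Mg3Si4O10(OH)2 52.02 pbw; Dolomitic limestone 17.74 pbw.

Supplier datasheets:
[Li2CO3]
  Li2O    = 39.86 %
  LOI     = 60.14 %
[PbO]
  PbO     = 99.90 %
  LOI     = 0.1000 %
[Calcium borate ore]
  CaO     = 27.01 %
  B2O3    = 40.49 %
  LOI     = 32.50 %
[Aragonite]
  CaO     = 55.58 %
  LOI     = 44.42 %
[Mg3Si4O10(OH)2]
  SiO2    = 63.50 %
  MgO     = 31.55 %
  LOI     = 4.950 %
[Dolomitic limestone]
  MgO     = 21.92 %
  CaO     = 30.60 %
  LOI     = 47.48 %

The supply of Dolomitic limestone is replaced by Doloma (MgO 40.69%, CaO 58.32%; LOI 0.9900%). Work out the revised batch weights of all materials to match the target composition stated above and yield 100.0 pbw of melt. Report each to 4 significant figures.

Revised batch per 100.0 pbw melt:
  Li2CO3: 18.60 pbw
  PbO: 13.69 pbw
  Calcium borate ore: 18.11 pbw
  Aragonite: 14.01 pbw
  Mg3Si4O10(OH)2: 52.02 pbw
  Doloma: 9.558 pbw
Total batch = 126.0 pbw; LOI loss = 25.98 pbw

The whole derivation runs at full float precision in all steps — in-progress results are printed, with 4-significant-figure rounding, at each printed step — exactly one rounding goes into every reported value. The derived quantities are rebuilt from the weighed amounts on 100.0 pbw of glass in exact precision (the totals, the yield, net glass mass, the six compositions, LOI) as quoted within the problem or answer text.
The oxide mass targets at 100.0 pbw melt:
  SiO2: 33.03% × 100.0 = 33.03 pbw
  MgO: 20.30% × 100.0 = 20.30 pbw
  CaO: 18.25% × 100.0 = 18.25 pbw
  B2O3: 7.333% × 100.0 = 7.333 pbw
  Li2O: 7.414% × 100.0 = 7.414 pbw
  PbO: 13.68% × 100.0 = 13.68 pbw
Balance tally, oxide-wise, per the reported batch figures, relative to the basis at hand (sums match the target masses inside rounding margins):
  SiO2: 52.02·0.6350 = 33.03 pbw (target 33.03 pbw)
  MgO: 52.02·0.3155 + 9.558·0.4069 = 20.30 pbw (target 20.30 pbw)
  CaO: 18.11·0.2701 + 14.01·0.5558 + 9.558·0.5832 = 18.25 pbw (target 18.25 pbw)
  B2O3: 18.11·0.4049 = 7.333 pbw (target 7.333 pbw)
  Li2O: 18.60·0.3986 = 7.414 pbw (target 7.414 pbw)
  PbO: 13.69·0.9990 = 13.68 pbw (target 13.68 pbw)
Consistency of the glass mass: batch total minus LOI = 100.0 pbw (the Σ of target masses is 100.0 pbw; against the stated basis, 100.0 pbw — a pure rounding effect).
Total batch = Σ batch = 126.0 pbw; loss to ignition Σ batch·LOI = 25.98 pbw; yield = glass ÷ total batch = 79.38%.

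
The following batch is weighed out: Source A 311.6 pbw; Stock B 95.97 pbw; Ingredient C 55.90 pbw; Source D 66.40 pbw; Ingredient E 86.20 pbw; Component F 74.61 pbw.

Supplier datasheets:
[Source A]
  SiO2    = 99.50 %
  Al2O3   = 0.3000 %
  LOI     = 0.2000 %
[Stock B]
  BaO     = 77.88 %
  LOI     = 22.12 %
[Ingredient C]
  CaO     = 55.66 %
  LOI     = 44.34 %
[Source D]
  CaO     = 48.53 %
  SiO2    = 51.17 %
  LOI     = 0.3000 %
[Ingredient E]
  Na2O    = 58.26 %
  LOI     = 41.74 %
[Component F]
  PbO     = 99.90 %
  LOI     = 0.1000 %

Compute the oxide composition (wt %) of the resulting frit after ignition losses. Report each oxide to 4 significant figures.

Values along the way are shown with 4-significant-digit rounding as written; all arithmetic keeps exact precision at every stage — each reported number is rounded once only — derived quantities (totals, the yield, LOI, six oxide percentages, glass mass) are carried from the batch weights at 607.8 pbw of glass in exact precision, as quoted within the problem or answer text.
Per-oxide mass from batch:
  PbO: 74.61·0.9990 = 74.54 pbw
  CaO: 55.90·0.5566 + 66.40·0.4853 = 63.34 pbw
  Na2O: 86.20·0.5826 = 50.22 pbw
  SiO2: 311.6·0.9950 + 66.40·0.5117 = 344.0 pbw
  BaO: 95.97·0.7788 = 74.74 pbw
  Al2O3: 311.6·0.003000 = 0.9348 pbw
LOI: 311.6·0.002000 + 95.97·0.2212 + 55.90·0.4434 + 66.40·0.003000 + 86.20·0.4174 + 74.61·0.001000 = 82.89 pbw
Resulting glass, batch − LOI: 690.7 − 82.89 = 607.8 pbw (matching Σ of the oxides)
wt % = oxide mass / glass mass × 100

Glass mass = 607.8 pbw (batch 690.7 − LOI 82.89).
Composition: PbO 12.26%, CaO 10.42%, Na2O 8.263%, SiO2 56.60%, BaO 12.30%, Al2O3 0.1538%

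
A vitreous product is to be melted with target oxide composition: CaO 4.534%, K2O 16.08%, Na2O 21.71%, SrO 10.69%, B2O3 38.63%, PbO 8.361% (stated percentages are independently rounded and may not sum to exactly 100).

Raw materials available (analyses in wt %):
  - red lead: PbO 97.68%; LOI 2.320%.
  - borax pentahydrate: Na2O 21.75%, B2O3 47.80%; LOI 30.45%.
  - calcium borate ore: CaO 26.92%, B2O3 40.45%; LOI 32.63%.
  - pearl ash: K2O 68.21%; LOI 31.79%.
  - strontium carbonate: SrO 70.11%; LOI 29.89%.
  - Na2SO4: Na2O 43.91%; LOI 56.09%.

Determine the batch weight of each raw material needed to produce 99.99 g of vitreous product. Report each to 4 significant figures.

Batch per 99.99 g vitreous product:
  red lead: 8.559 g
  borax pentahydrate: 66.56 g
  calcium borate ore: 16.84 g
  pearl ash: 23.57 g
  strontium carbonate: 15.25 g
  Na2SO4: 16.47 g
Total batch = 147.2 g; LOI loss = 47.25 g; yield = 67.91%

Exact precision is maintained from start to finish — values along the way appear (rounded to four significant digits) within the worked lines — a single rounding finalizes each reported figure. The derived quantities (yield, LOI, the totals, the six compositions, glass mass) are rebuilt from the batch weights on 99.99 g of glass at full precision, precisely as stated by problem or answer.
Oxide-by-oxide targets in 99.99 g vitreous product:
  CaO: 4.534% × 99.99 = 4.534 g
  K2O: 16.08% × 99.99 = 16.08 g
  Na2O: 21.71% × 99.99 = 21.71 g
  SrO: 10.69% × 99.99 = 10.69 g
  B2O3: 38.63% × 99.99 = 38.63 g
  PbO: 8.361% × 99.99 = 8.360 g
Balance tally, oxide-wise, per the reported batch figures, under the basis named above (summed amounts equal target values once rounding is allowed for):
  CaO: 16.84·0.2692 = 4.533 g (target 4.534 g)
  K2O: 23.57·0.6821 = 16.08 g (target 16.08 g)
  Na2O: 66.56·0.2175 + 16.47·0.4391 = 21.71 g (target 21.71 g)
  SrO: 15.25·0.7011 = 10.69 g (target 10.69 g)
  B2O3: 66.56·0.4780 + 16.84·0.4045 = 38.63 g (target 38.63 g)
  PbO: 8.559·0.9768 = 8.360 g (target 8.360 g)
Glass mass check: net batch after ignition = 100.0 g (the targets, summed, come to 99.99 g; stated basis 99.99 g — deltas are rounding alone).
Summing the batch: Σ batch = 147.2 g; ignition loss, Σ(batch × LOI) = 47.25 g; yield, glass over the total, = 67.91%.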